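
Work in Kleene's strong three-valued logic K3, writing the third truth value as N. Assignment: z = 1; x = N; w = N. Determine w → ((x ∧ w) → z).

1

x ∧ w = N ∧ N = N
(x ∧ w) → z = N → 1 = 1
w → ((x ∧ w) → z) = N → 1 = 1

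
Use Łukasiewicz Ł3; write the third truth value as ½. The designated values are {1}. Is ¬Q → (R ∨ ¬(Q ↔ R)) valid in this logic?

No

Countermodel: Q=0, R=½ gives ½, which is not designated.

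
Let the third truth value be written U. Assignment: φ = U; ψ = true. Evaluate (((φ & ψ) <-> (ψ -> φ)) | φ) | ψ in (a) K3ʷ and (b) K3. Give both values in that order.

In K3ʷ: φ & ψ = U & true = U
ψ -> φ = true -> U = U  [any arg is the third value ⇒ result is the third value]
(φ & ψ) <-> (ψ -> φ) = U <-> U = U
((φ & ψ) <-> (ψ -> φ)) | φ = U | U = U
(((φ & ψ) <-> (ψ -> φ)) | φ) | ψ = U | true = U
In K3: φ & ψ = U & true = U
ψ -> φ = true -> U = U  [~true | U]
(φ & ψ) <-> (ψ -> φ) = U <-> U = U
((φ & ψ) <-> (ψ -> φ)) | φ = U | U = U
(((φ & ψ) <-> (ψ -> φ)) | φ) | ψ = U | true = true
They differ because K3ʷ and K3 treat U differently under the binary connectives.

U; true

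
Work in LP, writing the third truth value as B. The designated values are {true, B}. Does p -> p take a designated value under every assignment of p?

Yes

Every assignment of p over {true, B, false} gives a value in {true, B}.
In particular, with p=B: p -> p = B.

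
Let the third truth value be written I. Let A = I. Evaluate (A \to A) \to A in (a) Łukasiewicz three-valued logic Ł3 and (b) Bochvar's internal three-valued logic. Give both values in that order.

In Łukasiewicz three-valued logic Ł3: A \to A = I \to I = ⊤  [min(1, 1−½+½)]
(A \to A) \to A = ⊤ \to I = I
In Bochvar's internal three-valued logic: A \to A = I \to I = I
(A \to A) \to A = I \to I = I

I; I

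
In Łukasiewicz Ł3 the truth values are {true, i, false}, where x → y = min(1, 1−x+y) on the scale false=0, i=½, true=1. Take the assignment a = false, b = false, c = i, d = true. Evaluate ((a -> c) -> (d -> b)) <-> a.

a -> c = false -> i = true  [min(1, 1−0+½)]
d -> b = true -> false = false
(a -> c) -> (d -> b) = true -> false = false
((a -> c) -> (d -> b)) <-> a = false <-> false = true

true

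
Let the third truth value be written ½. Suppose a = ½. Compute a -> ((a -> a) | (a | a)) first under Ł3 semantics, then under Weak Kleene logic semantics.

In Ł3: a -> a = ½ -> ½ = T  [min(1, 1−½+½)]
a | a = ½ | ½ = ½
(a -> a) | (a | a) = T | ½ = T
a -> ((a -> a) | (a | a)) = ½ -> T = T
In Weak Kleene logic: a -> a = ½ -> ½ = ½  [any arg is the third value ⇒ result is the third value]
a | a = ½ | ½ = ½
(a -> a) | (a | a) = ½ | ½ = ½
a -> ((a -> a) | (a | a)) = ½ -> ½ = ½
They differ because Ł3 and Weak Kleene logic treat ½ differently under the binary connectives.

T; ½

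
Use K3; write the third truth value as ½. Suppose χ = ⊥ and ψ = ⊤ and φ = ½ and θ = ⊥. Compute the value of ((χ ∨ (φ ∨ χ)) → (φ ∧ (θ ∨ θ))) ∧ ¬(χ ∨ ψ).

φ ∨ χ = ½ ∨ ⊥ = ½
χ ∨ (φ ∨ χ) = ⊥ ∨ ½ = ½
θ ∨ θ = ⊥ ∨ ⊥ = ⊥
φ ∧ (θ ∨ θ) = ½ ∧ ⊥ = ⊥
(χ ∨ (φ ∨ χ)) → (φ ∧ (θ ∨ θ)) = ½ → ⊥ = ½  [¬½ ∨ ⊥]
χ ∨ ψ = ⊥ ∨ ⊤ = ⊤
¬(χ ∨ ψ) = ¬⊤ = ⊥
((χ ∨ (φ ∨ χ)) → (φ ∧ (θ ∨ θ))) ∧ ¬(χ ∨ ψ) = ½ ∧ ⊥ = ⊥

⊥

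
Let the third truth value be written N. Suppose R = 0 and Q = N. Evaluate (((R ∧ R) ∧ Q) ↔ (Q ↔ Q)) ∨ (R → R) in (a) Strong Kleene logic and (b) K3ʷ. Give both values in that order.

In Strong Kleene logic: R ∧ R = 0 ∧ 0 = 0
(R ∧ R) ∧ Q = 0 ∧ N = 0
Q ↔ Q = N ↔ N = N
((R ∧ R) ∧ Q) ↔ (Q ↔ Q) = 0 ↔ N = N
R → R = 0 → 0 = 1
(((R ∧ R) ∧ Q) ↔ (Q ↔ Q)) ∨ (R → R) = N ∨ 1 = 1
In K3ʷ: R ∧ R = 0 ∧ 0 = 0
(R ∧ R) ∧ Q = 0 ∧ N = N
Q ↔ Q = N ↔ N = N
((R ∧ R) ∧ Q) ↔ (Q ↔ Q) = N ↔ N = N
R → R = 0 → 0 = 1
(((R ∧ R) ∧ Q) ↔ (Q ↔ Q)) ∨ (R → R) = N ∨ 1 = N
They differ because Strong Kleene logic and K3ʷ treat N differently under the binary connectives.

1; N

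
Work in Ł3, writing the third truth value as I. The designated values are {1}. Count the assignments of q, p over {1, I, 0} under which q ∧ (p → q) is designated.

3

Designated under: (q=1, p=1); (q=1, p=I); (q=1, p=0).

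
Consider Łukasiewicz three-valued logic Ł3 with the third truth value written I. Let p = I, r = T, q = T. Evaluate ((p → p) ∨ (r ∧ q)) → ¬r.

F

p → p = I → I = T  [min(1, 1−½+½)]
r ∧ q = T ∧ T = T
(p → p) ∨ (r ∧ q) = T ∨ T = T
¬r = ¬T = F
((p → p) ∨ (r ∧ q)) → ¬r = T → F = F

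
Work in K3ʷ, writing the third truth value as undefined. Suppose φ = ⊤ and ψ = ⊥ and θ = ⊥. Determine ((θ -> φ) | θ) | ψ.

⊤

θ -> φ = ⊥ -> ⊤ = ⊤
(θ -> φ) | θ = ⊤ | ⊥ = ⊤
((θ -> φ) | θ) | ψ = ⊤ | ⊥ = ⊤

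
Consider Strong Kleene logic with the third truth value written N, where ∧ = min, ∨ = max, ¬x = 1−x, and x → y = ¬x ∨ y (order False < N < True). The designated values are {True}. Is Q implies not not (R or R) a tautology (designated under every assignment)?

Countermodel: Q=True, R=N gives N, which is not designated.

No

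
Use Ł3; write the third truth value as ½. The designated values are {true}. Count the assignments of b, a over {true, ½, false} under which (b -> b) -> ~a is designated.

3

Designated under: (b=true, a=false); (b=½, a=false); (b=false, a=false).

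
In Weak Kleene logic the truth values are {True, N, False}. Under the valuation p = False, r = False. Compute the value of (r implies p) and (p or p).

r implies p = False implies False = True
p or p = False or False = False
(r implies p) and (p or p) = True and False = False

False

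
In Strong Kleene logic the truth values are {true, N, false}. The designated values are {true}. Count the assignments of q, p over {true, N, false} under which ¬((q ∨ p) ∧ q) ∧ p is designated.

1

Designated under: (q=false, p=true).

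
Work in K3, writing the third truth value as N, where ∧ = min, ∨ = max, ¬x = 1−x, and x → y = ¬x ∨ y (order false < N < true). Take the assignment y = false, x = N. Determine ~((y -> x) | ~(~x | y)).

false

y -> x = false -> N = true
~x = ~N = N
~x | y = N | false = N
~(~x | y) = ~N = N
(y -> x) | ~(~x | y) = true | N = true
~((y -> x) | ~(~x | y)) = ~true = false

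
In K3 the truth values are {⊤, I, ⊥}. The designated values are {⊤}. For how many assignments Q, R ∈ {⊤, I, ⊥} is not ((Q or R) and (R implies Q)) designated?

Designated under: (Q=⊥, R=⊤); (Q=⊥, R=⊥).

2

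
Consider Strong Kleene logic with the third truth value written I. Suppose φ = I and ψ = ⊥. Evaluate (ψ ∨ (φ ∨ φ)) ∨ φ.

I

φ ∨ φ = I ∨ I = I
ψ ∨ (φ ∨ φ) = ⊥ ∨ I = I
(ψ ∨ (φ ∨ φ)) ∨ φ = I ∨ I = I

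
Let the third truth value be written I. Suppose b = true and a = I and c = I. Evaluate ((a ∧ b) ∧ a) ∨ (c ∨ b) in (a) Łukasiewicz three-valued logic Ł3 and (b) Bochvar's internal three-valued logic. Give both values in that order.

In Łukasiewicz three-valued logic Ł3: a ∧ b = I ∧ true = I
(a ∧ b) ∧ a = I ∧ I = I
c ∨ b = I ∨ true = true
((a ∧ b) ∧ a) ∨ (c ∨ b) = I ∨ true = true
In Bochvar's internal three-valued logic: a ∧ b = I ∧ true = I
(a ∧ b) ∧ a = I ∧ I = I
c ∨ b = I ∨ true = I
((a ∧ b) ∧ a) ∨ (c ∨ b) = I ∨ I = I
They differ because Łukasiewicz three-valued logic Ł3 and Bochvar's internal three-valued logic treat I differently under the binary connectives.

true; I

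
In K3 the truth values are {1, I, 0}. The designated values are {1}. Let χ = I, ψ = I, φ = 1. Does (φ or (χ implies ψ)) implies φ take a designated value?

χ implies ψ = I implies I = I  [not I or I]
φ or (χ implies ψ) = 1 or I = 1
(φ or (χ implies ψ)) implies φ = 1 implies 1 = 1
1 ∈ {1}.

Yes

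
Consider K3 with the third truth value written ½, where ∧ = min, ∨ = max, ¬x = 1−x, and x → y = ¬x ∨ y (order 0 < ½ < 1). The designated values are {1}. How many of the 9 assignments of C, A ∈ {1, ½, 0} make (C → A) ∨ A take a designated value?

5

Of the 9 assignments, 5 give a value in {1}.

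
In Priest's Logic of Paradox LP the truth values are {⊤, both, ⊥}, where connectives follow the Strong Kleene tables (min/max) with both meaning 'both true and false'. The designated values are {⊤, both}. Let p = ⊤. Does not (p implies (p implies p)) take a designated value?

No

p implies p = ⊤ implies ⊤ = ⊤
p implies (p implies p) = ⊤ implies ⊤ = ⊤
not (p implies (p implies p)) = not ⊤ = ⊥
⊥ ∉ {⊤, both}.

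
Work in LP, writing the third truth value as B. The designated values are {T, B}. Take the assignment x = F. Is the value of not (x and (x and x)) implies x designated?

No

x and x = F and F = F
x and (x and x) = F and F = F
not (x and (x and x)) = not F = T
not (x and (x and x)) implies x = T implies F = F
F ∉ {T, B}.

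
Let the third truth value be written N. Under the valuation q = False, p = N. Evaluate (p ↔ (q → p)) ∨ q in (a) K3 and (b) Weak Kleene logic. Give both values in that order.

N; N

In K3: q → p = False → N = True
p ↔ (q → p) = N ↔ True = N
(p ↔ (q → p)) ∨ q = N ∨ False = N
In Weak Kleene logic: q → p = False → N = N
p ↔ (q → p) = N ↔ N = N
(p ↔ (q → p)) ∨ q = N ∨ False = N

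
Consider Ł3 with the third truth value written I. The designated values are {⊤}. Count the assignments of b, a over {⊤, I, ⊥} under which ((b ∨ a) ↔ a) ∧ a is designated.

3

Designated under: (b=⊤, a=⊤); (b=I, a=⊤); (b=⊥, a=⊤).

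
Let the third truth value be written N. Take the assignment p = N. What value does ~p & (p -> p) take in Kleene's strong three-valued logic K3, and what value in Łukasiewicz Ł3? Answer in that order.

N; N

In Kleene's strong three-valued logic K3: ~p = ~N = N
p -> p = N -> N = N
~p & (p -> p) = N & N = N
In Łukasiewicz Ł3: ~p = ~N = N
p -> p = N -> N = true
~p & (p -> p) = N & true = N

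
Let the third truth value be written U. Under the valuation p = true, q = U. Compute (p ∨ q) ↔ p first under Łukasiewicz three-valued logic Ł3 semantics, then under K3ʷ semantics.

In Łukasiewicz three-valued logic Ł3: p ∨ q = true ∨ U = true
(p ∨ q) ↔ p = true ↔ true = true
In K3ʷ: p ∨ q = true ∨ U = U
(p ∨ q) ↔ p = U ↔ true = U
They differ because Łukasiewicz three-valued logic Ł3 and K3ʷ treat U differently under the binary connectives.

true; U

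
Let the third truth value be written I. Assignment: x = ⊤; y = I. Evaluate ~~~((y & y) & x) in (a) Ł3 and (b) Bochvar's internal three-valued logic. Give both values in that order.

I; I

In Ł3: y & y = I & I = I
(y & y) & x = I & ⊤ = I
~((y & y) & x) = ~I = I
~~((y & y) & x) = ~I = I
~~~((y & y) & x) = ~I = I
In Bochvar's internal three-valued logic: y & y = I & I = I
(y & y) & x = I & ⊤ = I
~((y & y) & x) = ~I = I
~~((y & y) & x) = ~I = I
~~~((y & y) & x) = ~I = I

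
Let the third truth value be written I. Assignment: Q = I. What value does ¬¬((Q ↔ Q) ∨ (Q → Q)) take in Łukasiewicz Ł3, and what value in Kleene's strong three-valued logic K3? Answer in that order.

In Łukasiewicz Ł3: Q ↔ Q = I ↔ I = True  [1 − |½−½|]
Q → Q = I → I = True
(Q ↔ Q) ∨ (Q → Q) = True ∨ True = True
¬((Q ↔ Q) ∨ (Q → Q)) = ¬True = False
¬¬((Q ↔ Q) ∨ (Q → Q)) = ¬False = True
In Kleene's strong three-valued logic K3: Q ↔ Q = I ↔ I = I
Q → Q = I → I = I  [¬I ∨ I]
(Q ↔ Q) ∨ (Q → Q) = I ∨ I = I
¬((Q ↔ Q) ∨ (Q → Q)) = ¬I = I
¬¬((Q ↔ Q) ∨ (Q → Q)) = ¬I = I
They differ because Łukasiewicz Ł3 and Kleene's strong three-valued logic K3 treat I differently under implication.

True; I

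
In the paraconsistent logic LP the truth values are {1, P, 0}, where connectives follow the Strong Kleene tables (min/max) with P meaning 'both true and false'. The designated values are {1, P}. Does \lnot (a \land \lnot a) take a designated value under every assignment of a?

Every assignment of a over {1, P, 0} gives a value in {1, P}.
In particular, with a=P: \lnot (a \land \lnot a) = P.

Yes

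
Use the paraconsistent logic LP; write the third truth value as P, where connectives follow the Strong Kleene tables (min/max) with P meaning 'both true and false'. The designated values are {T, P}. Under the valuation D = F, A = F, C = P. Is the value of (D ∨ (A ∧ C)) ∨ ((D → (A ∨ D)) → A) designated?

A ∧ C = F ∧ P = F
D ∨ (A ∧ C) = F ∨ F = F
A ∨ D = F ∨ F = F
D → (A ∨ D) = F → F = T
(D → (A ∨ D)) → A = T → F = F
(D ∨ (A ∧ C)) ∨ ((D → (A ∨ D)) → A) = F ∨ F = F
F ∉ {T, P}.

No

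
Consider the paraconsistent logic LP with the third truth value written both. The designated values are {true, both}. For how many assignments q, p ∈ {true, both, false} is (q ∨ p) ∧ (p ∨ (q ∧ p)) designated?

6

Of the 9 assignments, 6 give a value in {true, both}.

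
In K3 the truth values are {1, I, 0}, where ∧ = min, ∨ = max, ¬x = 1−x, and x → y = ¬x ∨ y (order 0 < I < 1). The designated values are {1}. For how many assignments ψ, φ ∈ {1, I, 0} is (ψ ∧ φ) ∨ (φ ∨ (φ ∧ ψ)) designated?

3

Designated under: (ψ=1, φ=1); (ψ=I, φ=1); (ψ=0, φ=1).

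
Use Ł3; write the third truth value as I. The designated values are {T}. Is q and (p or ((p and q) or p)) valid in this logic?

No

Countermodel: q=T, p=I gives I, which is not designated.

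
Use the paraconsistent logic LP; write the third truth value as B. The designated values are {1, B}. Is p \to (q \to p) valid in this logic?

Yes

Every assignment of p, q over {1, B, 0} gives a value in {1, B}.
In particular, with p=B, q=B: p \to (q \to p) = B.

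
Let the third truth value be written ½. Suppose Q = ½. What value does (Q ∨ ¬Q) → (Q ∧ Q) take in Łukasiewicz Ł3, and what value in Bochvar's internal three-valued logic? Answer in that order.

1; ½

In Łukasiewicz Ł3: ¬Q = ¬½ = ½
Q ∨ ¬Q = ½ ∨ ½ = ½
Q ∧ Q = ½ ∧ ½ = ½
(Q ∨ ¬Q) → (Q ∧ Q) = ½ → ½ = 1  [min(1, 1−½+½)]
In Bochvar's internal three-valued logic: ¬Q = ¬½ = ½
Q ∨ ¬Q = ½ ∨ ½ = ½
Q ∧ Q = ½ ∧ ½ = ½
(Q ∨ ¬Q) → (Q ∧ Q) = ½ → ½ = ½  [any arg is the third value ⇒ result is the third value]
They differ because Łukasiewicz Ł3 and Bochvar's internal three-valued logic treat ½ differently under the binary connectives.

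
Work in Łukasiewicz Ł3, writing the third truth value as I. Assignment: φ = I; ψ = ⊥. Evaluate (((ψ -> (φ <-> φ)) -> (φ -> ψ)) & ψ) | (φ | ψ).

φ <-> φ = I <-> I = ⊤  [1 − |½−½|]
ψ -> (φ <-> φ) = ⊥ -> ⊤ = ⊤
φ -> ψ = I -> ⊥ = I
(ψ -> (φ <-> φ)) -> (φ -> ψ) = ⊤ -> I = I
((ψ -> (φ <-> φ)) -> (φ -> ψ)) & ψ = I & ⊥ = ⊥
φ | ψ = I | ⊥ = I
(((ψ -> (φ <-> φ)) -> (φ -> ψ)) & ψ) | (φ | ψ) = ⊥ | I = I

I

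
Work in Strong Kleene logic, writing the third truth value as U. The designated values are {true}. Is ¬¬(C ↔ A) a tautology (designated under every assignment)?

No

Countermodel: C=true, A=U gives U, which is not designated.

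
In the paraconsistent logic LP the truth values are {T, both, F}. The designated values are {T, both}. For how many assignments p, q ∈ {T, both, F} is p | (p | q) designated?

8

Of the 9 assignments, 8 give a value in {T, both}.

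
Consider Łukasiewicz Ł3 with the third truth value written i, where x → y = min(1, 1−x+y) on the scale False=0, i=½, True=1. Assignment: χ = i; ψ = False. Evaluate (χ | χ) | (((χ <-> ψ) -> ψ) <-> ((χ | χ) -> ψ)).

χ | χ = i | i = i
χ <-> ψ = i <-> False = i  [1 − |½−0|]
(χ <-> ψ) -> ψ = i -> False = i
χ | χ = i | i = i
(χ | χ) -> ψ = i -> False = i
((χ <-> ψ) -> ψ) <-> ((χ | χ) -> ψ) = i <-> i = True
(χ | χ) | (((χ <-> ψ) -> ψ) <-> ((χ | χ) -> ψ)) = i | True = True

True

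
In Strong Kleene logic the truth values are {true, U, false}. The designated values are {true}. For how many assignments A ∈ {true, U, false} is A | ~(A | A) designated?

2

A=true: true ✓
A=U: U ·
A=false: true ✓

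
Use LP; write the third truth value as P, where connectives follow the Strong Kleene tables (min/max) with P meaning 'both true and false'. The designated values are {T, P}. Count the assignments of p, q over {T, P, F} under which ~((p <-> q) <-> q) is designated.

7

Of the 9 assignments, 7 give a value in {T, P}.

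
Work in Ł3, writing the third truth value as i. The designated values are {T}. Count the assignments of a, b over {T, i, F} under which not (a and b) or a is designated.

7

Of the 9 assignments, 7 give a value in {T}.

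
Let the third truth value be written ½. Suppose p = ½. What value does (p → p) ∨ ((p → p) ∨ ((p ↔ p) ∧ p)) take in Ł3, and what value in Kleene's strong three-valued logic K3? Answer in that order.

1; ½

In Ł3: p → p = ½ → ½ = 1  [min(1, 1−½+½)]
p → p = ½ → ½ = 1
p ↔ p = ½ ↔ ½ = 1
(p ↔ p) ∧ p = 1 ∧ ½ = ½
(p → p) ∨ ((p ↔ p) ∧ p) = 1 ∨ ½ = 1
(p → p) ∨ ((p → p) ∨ ((p ↔ p) ∧ p)) = 1 ∨ 1 = 1
In Kleene's strong three-valued logic K3: p → p = ½ → ½ = ½  [¬½ ∨ ½]
p → p = ½ → ½ = ½
p ↔ p = ½ ↔ ½ = ½
(p ↔ p) ∧ p = ½ ∧ ½ = ½
(p → p) ∨ ((p ↔ p) ∧ p) = ½ ∨ ½ = ½
(p → p) ∨ ((p → p) ∨ ((p ↔ p) ∧ p)) = ½ ∨ ½ = ½
They differ because Ł3 and Kleene's strong three-valued logic K3 treat ½ differently under implication.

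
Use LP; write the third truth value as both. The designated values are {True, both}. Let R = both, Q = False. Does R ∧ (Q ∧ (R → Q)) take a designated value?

R → Q = both → False = both
Q ∧ (R → Q) = False ∧ both = False
R ∧ (Q ∧ (R → Q)) = both ∧ False = False
False ∉ {True, both}.

No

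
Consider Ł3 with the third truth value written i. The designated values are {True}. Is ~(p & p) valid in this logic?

Countermodel: p=True gives False, which is not designated.

No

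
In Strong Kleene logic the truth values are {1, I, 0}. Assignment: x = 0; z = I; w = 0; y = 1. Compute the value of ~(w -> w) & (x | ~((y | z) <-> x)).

0

w -> w = 0 -> 0 = 1
~(w -> w) = ~1 = 0
y | z = 1 | I = 1
(y | z) <-> x = 1 <-> 0 = 0
~((y | z) <-> x) = ~0 = 1
x | ~((y | z) <-> x) = 0 | 1 = 1
~(w -> w) & (x | ~((y | z) <-> x)) = 0 & 1 = 0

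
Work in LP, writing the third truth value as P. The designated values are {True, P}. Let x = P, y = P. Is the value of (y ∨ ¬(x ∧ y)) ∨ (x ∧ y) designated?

x ∧ y = P ∧ P = P
¬(x ∧ y) = ¬P = P
y ∨ ¬(x ∧ y) = P ∨ P = P
x ∧ y = P ∧ P = P
(y ∨ ¬(x ∧ y)) ∨ (x ∧ y) = P ∨ P = P
P ∈ {True, P}.

Yes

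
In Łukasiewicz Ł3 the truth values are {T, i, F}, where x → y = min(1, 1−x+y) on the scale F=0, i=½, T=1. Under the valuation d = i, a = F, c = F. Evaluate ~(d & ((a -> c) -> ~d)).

i

a -> c = F -> F = T
~d = ~i = i
(a -> c) -> ~d = T -> i = i  [min(1, 1−1+½)]
d & ((a -> c) -> ~d) = i & i = i
~(d & ((a -> c) -> ~d)) = ~i = i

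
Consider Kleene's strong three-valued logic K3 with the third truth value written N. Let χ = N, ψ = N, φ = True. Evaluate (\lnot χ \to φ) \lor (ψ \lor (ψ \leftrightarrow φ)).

True

\lnot χ = \lnot N = N
\lnot χ \to φ = N \to True = True  [\lnot N \lor True]
ψ \leftrightarrow φ = N \leftrightarrow True = N
ψ \lor (ψ \leftrightarrow φ) = N \lor N = N
(\lnot χ \to φ) \lor (ψ \lor (ψ \leftrightarrow φ)) = True \lor N = True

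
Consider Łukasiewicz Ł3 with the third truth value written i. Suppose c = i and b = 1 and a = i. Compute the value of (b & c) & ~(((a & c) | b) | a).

0

b & c = 1 & i = i
a & c = i & i = i
(a & c) | b = i | 1 = 1
((a & c) | b) | a = 1 | i = 1
~(((a & c) | b) | a) = ~1 = 0
(b & c) & ~(((a & c) | b) | a) = i & 0 = 0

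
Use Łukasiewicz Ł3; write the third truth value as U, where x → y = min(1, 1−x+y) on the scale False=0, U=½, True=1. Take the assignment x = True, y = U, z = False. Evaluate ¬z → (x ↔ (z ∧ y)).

¬z = ¬False = True
z ∧ y = False ∧ U = False
x ↔ (z ∧ y) = True ↔ False = False
¬z → (x ↔ (z ∧ y)) = True → False = False

False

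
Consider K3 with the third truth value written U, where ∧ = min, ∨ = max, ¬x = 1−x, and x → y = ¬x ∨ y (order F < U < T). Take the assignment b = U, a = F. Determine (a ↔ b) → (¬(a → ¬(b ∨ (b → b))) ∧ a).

U

a ↔ b = F ↔ U = U
b → b = U → U = U  [¬U ∨ U]
b ∨ (b → b) = U ∨ U = U
¬(b ∨ (b → b)) = ¬U = U
a → ¬(b ∨ (b → b)) = F → U = T
¬(a → ¬(b ∨ (b → b))) = ¬T = F
¬(a → ¬(b ∨ (b → b))) ∧ a = F ∧ F = F
(a ↔ b) → (¬(a → ¬(b ∨ (b → b))) ∧ a) = U → F = U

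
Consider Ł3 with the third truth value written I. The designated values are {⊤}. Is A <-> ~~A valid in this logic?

Yes

Every assignment of A over {⊤, I, ⊥} gives a value in {⊤}.
In particular, with A=I: A <-> ~~A = ⊤.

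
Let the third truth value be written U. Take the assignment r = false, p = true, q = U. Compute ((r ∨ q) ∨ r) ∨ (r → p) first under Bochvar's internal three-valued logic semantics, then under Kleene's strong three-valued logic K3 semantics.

U; true

In Bochvar's internal three-valued logic: r ∨ q = false ∨ U = U
(r ∨ q) ∨ r = U ∨ false = U
r → p = false → true = true
((r ∨ q) ∨ r) ∨ (r → p) = U ∨ true = U
In Kleene's strong three-valued logic K3: r ∨ q = false ∨ U = U
(r ∨ q) ∨ r = U ∨ false = U
r → p = false → true = true
((r ∨ q) ∨ r) ∨ (r → p) = U ∨ true = true
They differ because Bochvar's internal three-valued logic and Kleene's strong three-valued logic K3 treat U differently under the binary connectives.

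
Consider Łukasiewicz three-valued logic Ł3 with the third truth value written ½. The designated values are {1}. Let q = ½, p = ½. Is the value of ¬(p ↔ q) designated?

No

p ↔ q = ½ ↔ ½ = 1
¬(p ↔ q) = ¬1 = 0
0 ∉ {1}.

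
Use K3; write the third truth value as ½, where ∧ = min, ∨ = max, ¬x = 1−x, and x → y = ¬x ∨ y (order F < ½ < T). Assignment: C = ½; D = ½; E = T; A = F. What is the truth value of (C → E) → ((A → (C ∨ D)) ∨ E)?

T

C → E = ½ → T = T  [¬½ ∨ T]
C ∨ D = ½ ∨ ½ = ½
A → (C ∨ D) = F → ½ = T
(A → (C ∨ D)) ∨ E = T ∨ T = T
(C → E) → ((A → (C ∨ D)) ∨ E) = T → T = T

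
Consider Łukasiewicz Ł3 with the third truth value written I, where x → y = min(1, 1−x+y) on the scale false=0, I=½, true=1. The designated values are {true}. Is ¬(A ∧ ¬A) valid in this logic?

Countermodel: A=I gives I, which is not designated.

No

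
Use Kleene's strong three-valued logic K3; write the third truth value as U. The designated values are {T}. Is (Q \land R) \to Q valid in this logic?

No

Countermodel: Q=U, R=T gives U, which is not designated.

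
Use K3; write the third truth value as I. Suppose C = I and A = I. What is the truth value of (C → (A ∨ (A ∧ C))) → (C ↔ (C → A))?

A ∧ C = I ∧ I = I
A ∨ (A ∧ C) = I ∨ I = I
C → (A ∨ (A ∧ C)) = I → I = I
C → A = I → I = I
C ↔ (C → A) = I ↔ I = I
(C → (A ∨ (A ∧ C))) → (C ↔ (C → A)) = I → I = I

I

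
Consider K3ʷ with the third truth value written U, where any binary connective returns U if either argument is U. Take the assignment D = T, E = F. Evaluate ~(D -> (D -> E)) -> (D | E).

T

D -> E = T -> F = F
D -> (D -> E) = T -> F = F
~(D -> (D -> E)) = ~F = T
D | E = T | F = T
~(D -> (D -> E)) -> (D | E) = T -> T = T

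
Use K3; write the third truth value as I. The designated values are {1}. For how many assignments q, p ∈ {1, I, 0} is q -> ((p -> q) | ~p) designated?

Of the 9 assignments, 7 give a value in {1}.

7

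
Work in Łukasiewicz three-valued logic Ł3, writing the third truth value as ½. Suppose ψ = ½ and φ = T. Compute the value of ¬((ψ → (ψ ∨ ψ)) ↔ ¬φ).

T

ψ ∨ ψ = ½ ∨ ½ = ½
ψ → (ψ ∨ ψ) = ½ → ½ = T
¬φ = ¬T = F
(ψ → (ψ ∨ ψ)) ↔ ¬φ = T ↔ F = F
¬((ψ → (ψ ∨ ψ)) ↔ ¬φ) = ¬F = T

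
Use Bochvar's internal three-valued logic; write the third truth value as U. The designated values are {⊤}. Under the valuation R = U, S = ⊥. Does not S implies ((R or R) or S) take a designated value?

No

not S = not ⊥ = ⊤
R or R = U or U = U
(R or R) or S = U or ⊥ = U
not S implies ((R or R) or S) = ⊤ implies U = U  [any arg is the third value ⇒ result is the third value]
U ∉ {⊤}.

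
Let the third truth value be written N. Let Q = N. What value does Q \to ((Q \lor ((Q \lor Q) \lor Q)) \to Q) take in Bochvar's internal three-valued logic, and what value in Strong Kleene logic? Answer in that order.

In Bochvar's internal three-valued logic: Q \lor Q = N \lor N = N
(Q \lor Q) \lor Q = N \lor N = N
Q \lor ((Q \lor Q) \lor Q) = N \lor N = N
(Q \lor ((Q \lor Q) \lor Q)) \to Q = N \to N = N  [any arg is the third value ⇒ result is the third value]
Q \to ((Q \lor ((Q \lor Q) \lor Q)) \to Q) = N \to N = N
In Strong Kleene logic: Q \lor Q = N \lor N = N
(Q \lor Q) \lor Q = N \lor N = N
Q \lor ((Q \lor Q) \lor Q) = N \lor N = N
(Q \lor ((Q \lor Q) \lor Q)) \to Q = N \to N = N  [\lnot N \lor N]
Q \to ((Q \lor ((Q \lor Q) \lor Q)) \to Q) = N \to N = N

N; N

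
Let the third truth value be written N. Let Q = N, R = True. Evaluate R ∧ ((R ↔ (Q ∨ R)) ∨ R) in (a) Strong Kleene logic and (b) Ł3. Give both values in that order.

In Strong Kleene logic: Q ∨ R = N ∨ True = True
R ↔ (Q ∨ R) = True ↔ True = True
(R ↔ (Q ∨ R)) ∨ R = True ∨ True = True
R ∧ ((R ↔ (Q ∨ R)) ∨ R) = True ∧ True = True
In Ł3: Q ∨ R = N ∨ True = True
R ↔ (Q ∨ R) = True ↔ True = True
(R ↔ (Q ∨ R)) ∨ R = True ∨ True = True
R ∧ ((R ↔ (Q ∨ R)) ∨ R) = True ∧ True = True

True; True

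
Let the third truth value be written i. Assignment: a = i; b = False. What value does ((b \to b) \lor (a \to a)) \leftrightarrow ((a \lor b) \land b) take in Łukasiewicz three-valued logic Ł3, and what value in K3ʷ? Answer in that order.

In Łukasiewicz three-valued logic Ł3: b \to b = False \to False = True
a \to a = i \to i = True  [min(1, 1−½+½)]
(b \to b) \lor (a \to a) = True \lor True = True
a \lor b = i \lor False = i
(a \lor b) \land b = i \land False = False
((b \to b) \lor (a \to a)) \leftrightarrow ((a \lor b) \land b) = True \leftrightarrow False = False
In K3ʷ: b \to b = False \to False = True
a \to a = i \to i = i  [any arg is the third value ⇒ result is the third value]
(b \to b) \lor (a \to a) = True \lor i = i
a \lor b = i \lor False = i
(a \lor b) \land b = i \land False = i
((b \to b) \lor (a \to a)) \leftrightarrow ((a \lor b) \land b) = i \leftrightarrow i = i
They differ because Łukasiewicz three-valued logic Ł3 and K3ʷ treat i differently under the binary connectives.

False; i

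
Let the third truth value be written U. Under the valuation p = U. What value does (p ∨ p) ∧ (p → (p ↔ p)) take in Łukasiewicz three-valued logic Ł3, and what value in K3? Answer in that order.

In Łukasiewicz three-valued logic Ł3: p ∨ p = U ∨ U = U
p ↔ p = U ↔ U = 1  [1 − |½−½|]
p → (p ↔ p) = U → 1 = 1
(p ∨ p) ∧ (p → (p ↔ p)) = U ∧ 1 = U
In K3: p ∨ p = U ∨ U = U
p ↔ p = U ↔ U = U
p → (p ↔ p) = U → U = U  [¬U ∨ U]
(p ∨ p) ∧ (p → (p ↔ p)) = U ∧ U = U

U; U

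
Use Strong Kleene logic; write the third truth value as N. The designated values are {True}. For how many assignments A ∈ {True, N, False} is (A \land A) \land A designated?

A=True: True ✓
A=N: N ·
A=False: False ·

1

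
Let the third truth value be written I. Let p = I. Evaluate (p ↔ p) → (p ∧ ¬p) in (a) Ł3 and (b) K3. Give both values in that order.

I; I

In Ł3: p ↔ p = I ↔ I = 1  [1 − |½−½|]
¬p = ¬I = I
p ∧ ¬p = I ∧ I = I
(p ↔ p) → (p ∧ ¬p) = 1 → I = I
In K3: p ↔ p = I ↔ I = I
¬p = ¬I = I
p ∧ ¬p = I ∧ I = I
(p ↔ p) → (p ∧ ¬p) = I → I = I  [¬I ∨ I]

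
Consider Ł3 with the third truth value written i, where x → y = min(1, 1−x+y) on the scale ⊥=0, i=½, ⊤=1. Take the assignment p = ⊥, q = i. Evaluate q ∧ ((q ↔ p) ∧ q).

q ↔ p = i ↔ ⊥ = i
(q ↔ p) ∧ q = i ∧ i = i
q ∧ ((q ↔ p) ∧ q) = i ∧ i = i

i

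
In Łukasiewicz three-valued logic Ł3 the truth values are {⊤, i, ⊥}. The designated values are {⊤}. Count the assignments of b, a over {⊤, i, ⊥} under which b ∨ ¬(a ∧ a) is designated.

Of the 9 assignments, 5 give a value in {⊤}.

5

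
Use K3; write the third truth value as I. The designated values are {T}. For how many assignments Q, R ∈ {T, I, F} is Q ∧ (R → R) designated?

2

Designated under: (Q=T, R=T); (Q=T, R=F).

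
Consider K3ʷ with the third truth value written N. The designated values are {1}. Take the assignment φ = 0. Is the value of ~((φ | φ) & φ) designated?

Yes

φ | φ = 0 | 0 = 0
(φ | φ) & φ = 0 & 0 = 0
~((φ | φ) & φ) = ~0 = 1
1 ∈ {1}.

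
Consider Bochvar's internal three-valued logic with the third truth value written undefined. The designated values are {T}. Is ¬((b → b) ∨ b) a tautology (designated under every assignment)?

Countermodel: b=T gives F, which is not designated.

No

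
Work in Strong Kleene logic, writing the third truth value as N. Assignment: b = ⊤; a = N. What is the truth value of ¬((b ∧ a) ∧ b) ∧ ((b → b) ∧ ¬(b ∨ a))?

⊥

b ∧ a = ⊤ ∧ N = N
(b ∧ a) ∧ b = N ∧ ⊤ = N
¬((b ∧ a) ∧ b) = ¬N = N
b → b = ⊤ → ⊤ = ⊤
b ∨ a = ⊤ ∨ N = ⊤
¬(b ∨ a) = ¬⊤ = ⊥
(b → b) ∧ ¬(b ∨ a) = ⊤ ∧ ⊥ = ⊥
¬((b ∧ a) ∧ b) ∧ ((b → b) ∧ ¬(b ∨ a)) = N ∧ ⊥ = ⊥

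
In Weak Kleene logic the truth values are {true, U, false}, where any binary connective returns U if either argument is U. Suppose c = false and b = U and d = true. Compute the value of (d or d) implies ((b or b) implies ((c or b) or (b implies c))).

d or d = true or true = true
b or b = U or U = U
c or b = false or U = U
b implies c = U implies false = U  [any arg is the third value ⇒ result is the third value]
(c or b) or (b implies c) = U or U = U
(b or b) implies ((c or b) or (b implies c)) = U implies U = U
(d or d) implies ((b or b) implies ((c or b) or (b implies c))) = true implies U = U

U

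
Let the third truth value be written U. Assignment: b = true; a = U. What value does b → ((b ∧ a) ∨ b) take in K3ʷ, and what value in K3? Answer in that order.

U; true

In K3ʷ: b ∧ a = true ∧ U = U
(b ∧ a) ∨ b = U ∨ true = U
b → ((b ∧ a) ∨ b) = true → U = U  [any arg is the third value ⇒ result is the third value]
In K3: b ∧ a = true ∧ U = U
(b ∧ a) ∨ b = U ∨ true = true
b → ((b ∧ a) ∨ b) = true → true = true
They differ because K3ʷ and K3 treat U differently under the binary connectives.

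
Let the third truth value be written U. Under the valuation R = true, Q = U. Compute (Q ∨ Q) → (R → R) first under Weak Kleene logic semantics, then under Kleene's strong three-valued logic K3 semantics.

U; true

In Weak Kleene logic: Q ∨ Q = U ∨ U = U
R → R = true → true = true
(Q ∨ Q) → (R → R) = U → true = U
In Kleene's strong three-valued logic K3: Q ∨ Q = U ∨ U = U
R → R = true → true = true
(Q ∨ Q) → (R → R) = U → true = true  [¬U ∨ true]
They differ because Weak Kleene logic and Kleene's strong three-valued logic K3 treat U differently under the binary connectives.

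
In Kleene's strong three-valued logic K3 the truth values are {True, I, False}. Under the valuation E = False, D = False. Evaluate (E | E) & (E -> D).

E | E = False | False = False
E -> D = False -> False = True
(E | E) & (E -> D) = False & True = False

False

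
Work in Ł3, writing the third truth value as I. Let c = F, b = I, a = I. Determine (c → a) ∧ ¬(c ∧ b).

T

c → a = F → I = T
c ∧ b = F ∧ I = F
¬(c ∧ b) = ¬F = T
(c → a) ∧ ¬(c ∧ b) = T ∧ T = T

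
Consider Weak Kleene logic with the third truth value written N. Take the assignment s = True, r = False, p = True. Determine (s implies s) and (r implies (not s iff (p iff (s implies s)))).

True

s implies s = True implies True = True
not s = not True = False
s implies s = True implies True = True
p iff (s implies s) = True iff True = True
not s iff (p iff (s implies s)) = False iff True = False
r implies (not s iff (p iff (s implies s))) = False implies False = True
(s implies s) and (r implies (not s iff (p iff (s implies s)))) = True and True = True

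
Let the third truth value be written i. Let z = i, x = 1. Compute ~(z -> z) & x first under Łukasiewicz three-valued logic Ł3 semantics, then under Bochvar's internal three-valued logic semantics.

In Łukasiewicz three-valued logic Ł3: z -> z = i -> i = 1  [min(1, 1−½+½)]
~(z -> z) = ~1 = 0
~(z -> z) & x = 0 & 1 = 0
In Bochvar's internal three-valued logic: z -> z = i -> i = i  [any arg is the third value ⇒ result is the third value]
~(z -> z) = ~i = i
~(z -> z) & x = i & 1 = i
They differ because Łukasiewicz three-valued logic Ł3 and Bochvar's internal three-valued logic treat i differently under the binary connectives.

0; i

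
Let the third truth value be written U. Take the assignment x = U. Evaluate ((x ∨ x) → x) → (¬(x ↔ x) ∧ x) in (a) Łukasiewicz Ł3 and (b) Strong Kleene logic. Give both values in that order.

F; U

In Łukasiewicz Ł3: x ∨ x = U ∨ U = U
(x ∨ x) → x = U → U = T  [min(1, 1−½+½)]
x ↔ x = U ↔ U = T
¬(x ↔ x) = ¬T = F
¬(x ↔ x) ∧ x = F ∧ U = F
((x ∨ x) → x) → (¬(x ↔ x) ∧ x) = T → F = F
In Strong Kleene logic: x ∨ x = U ∨ U = U
(x ∨ x) → x = U → U = U  [¬U ∨ U]
x ↔ x = U ↔ U = U
¬(x ↔ x) = ¬U = U
¬(x ↔ x) ∧ x = U ∧ U = U
((x ∨ x) → x) → (¬(x ↔ x) ∧ x) = U → U = U
They differ because Łukasiewicz Ł3 and Strong Kleene logic treat U differently under implication.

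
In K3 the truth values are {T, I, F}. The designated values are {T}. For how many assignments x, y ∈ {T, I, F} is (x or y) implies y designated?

Designated under: (x=T, y=T); (x=I, y=T); (x=F, y=T); (x=F, y=F).

4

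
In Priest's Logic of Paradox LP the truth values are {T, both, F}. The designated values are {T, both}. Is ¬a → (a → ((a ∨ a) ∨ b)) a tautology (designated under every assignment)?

Every assignment of a, b over {T, both, F} gives a value in {T, both}.
In particular, with a=both, b=both: ¬a → (a → ((a ∨ a) ∨ b)) = both.

Yes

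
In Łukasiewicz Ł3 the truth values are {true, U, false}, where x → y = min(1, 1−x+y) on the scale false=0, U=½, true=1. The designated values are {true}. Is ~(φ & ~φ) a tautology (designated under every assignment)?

Countermodel: φ=U gives U, which is not designated.

No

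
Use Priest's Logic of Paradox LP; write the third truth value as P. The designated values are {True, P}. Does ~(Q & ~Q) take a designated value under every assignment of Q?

Every assignment of Q over {True, P, False} gives a value in {True, P}.
In particular, with Q=P: ~(Q & ~Q) = P.

Yes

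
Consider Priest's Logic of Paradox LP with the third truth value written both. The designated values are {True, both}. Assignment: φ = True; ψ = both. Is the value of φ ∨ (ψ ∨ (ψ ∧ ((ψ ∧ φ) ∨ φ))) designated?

ψ ∧ φ = both ∧ True = both
(ψ ∧ φ) ∨ φ = both ∨ True = True
ψ ∧ ((ψ ∧ φ) ∨ φ) = both ∧ True = both
ψ ∨ (ψ ∧ ((ψ ∧ φ) ∨ φ)) = both ∨ both = both
φ ∨ (ψ ∨ (ψ ∧ ((ψ ∧ φ) ∨ φ))) = True ∨ both = True
True ∈ {True, both}.

Yes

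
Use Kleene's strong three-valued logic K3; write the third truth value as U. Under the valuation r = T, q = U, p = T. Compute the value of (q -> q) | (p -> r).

T

q -> q = U -> U = U  [~U | U]
p -> r = T -> T = T
(q -> q) | (p -> r) = U | T = T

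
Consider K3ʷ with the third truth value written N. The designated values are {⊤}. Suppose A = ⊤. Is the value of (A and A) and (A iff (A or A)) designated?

A and A = ⊤ and ⊤ = ⊤
A or A = ⊤ or ⊤ = ⊤
A iff (A or A) = ⊤ iff ⊤ = ⊤
(A and A) and (A iff (A or A)) = ⊤ and ⊤ = ⊤
⊤ ∈ {⊤}.

Yes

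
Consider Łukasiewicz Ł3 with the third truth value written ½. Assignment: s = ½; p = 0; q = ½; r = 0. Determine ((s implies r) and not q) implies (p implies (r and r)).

s implies r = ½ implies 0 = ½  [min(1, 1−½+0)]
not q = not ½ = ½
(s implies r) and not q = ½ and ½ = ½
r and r = 0 and 0 = 0
p implies (r and r) = 0 implies 0 = 1
((s implies r) and not q) implies (p implies (r and r)) = ½ implies 1 = 1

1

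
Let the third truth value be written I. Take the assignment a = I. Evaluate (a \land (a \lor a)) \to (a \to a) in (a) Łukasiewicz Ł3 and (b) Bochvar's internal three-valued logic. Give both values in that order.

In Łukasiewicz Ł3: a \lor a = I \lor I = I
a \land (a \lor a) = I \land I = I
a \to a = I \to I = T  [min(1, 1−½+½)]
(a \land (a \lor a)) \to (a \to a) = I \to T = T
In Bochvar's internal three-valued logic: a \lor a = I \lor I = I
a \land (a \lor a) = I \land I = I
a \to a = I \to I = I
(a \land (a \lor a)) \to (a \to a) = I \to I = I
They differ because Łukasiewicz Ł3 and Bochvar's internal three-valued logic treat I differently under the binary connectives.

T; I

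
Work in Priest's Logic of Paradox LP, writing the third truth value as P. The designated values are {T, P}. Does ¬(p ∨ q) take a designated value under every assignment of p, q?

No

Countermodel: p=T, q=T gives F, which is not designated.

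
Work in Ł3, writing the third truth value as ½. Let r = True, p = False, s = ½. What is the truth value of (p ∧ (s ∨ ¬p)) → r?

True

¬p = ¬False = True
s ∨ ¬p = ½ ∨ True = True
p ∧ (s ∨ ¬p) = False ∧ True = False
(p ∧ (s ∨ ¬p)) → r = False → True = True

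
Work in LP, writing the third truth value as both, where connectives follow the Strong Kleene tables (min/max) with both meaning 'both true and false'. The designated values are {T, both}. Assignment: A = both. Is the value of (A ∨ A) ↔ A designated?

A ∨ A = both ∨ both = both
(A ∨ A) ↔ A = both ↔ both = both
both ∈ {T, both}.

Yes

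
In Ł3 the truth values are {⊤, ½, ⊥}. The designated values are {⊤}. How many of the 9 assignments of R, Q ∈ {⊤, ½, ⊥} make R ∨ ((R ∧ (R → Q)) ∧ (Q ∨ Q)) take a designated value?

Designated under: (R=⊤, Q=⊤); (R=⊤, Q=½); (R=⊤, Q=⊥).

3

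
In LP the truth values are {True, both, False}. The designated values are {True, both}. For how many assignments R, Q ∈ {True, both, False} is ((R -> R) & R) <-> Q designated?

Of the 9 assignments, 7 give a value in {True, both}.

7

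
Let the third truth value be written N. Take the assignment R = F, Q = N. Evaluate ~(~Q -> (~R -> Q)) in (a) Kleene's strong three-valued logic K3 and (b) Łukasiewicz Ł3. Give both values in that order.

N; F

In Kleene's strong three-valued logic K3: ~Q = ~N = N
~R = ~F = T
~R -> Q = T -> N = N  [~T | N]
~Q -> (~R -> Q) = N -> N = N
~(~Q -> (~R -> Q)) = ~N = N
In Łukasiewicz Ł3: ~Q = ~N = N
~R = ~F = T
~R -> Q = T -> N = N
~Q -> (~R -> Q) = N -> N = T
~(~Q -> (~R -> Q)) = ~T = F
They differ because Kleene's strong three-valued logic K3 and Łukasiewicz Ł3 treat N differently under implication.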